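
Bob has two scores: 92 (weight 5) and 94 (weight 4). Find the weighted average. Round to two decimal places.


Weighted sum:
5 x 92 + 4 x 94 = 836
Total weight:
5 + 4 = 9
Weighted average:
836 / 9 = 92.8888... ≈ 92.89

92.89


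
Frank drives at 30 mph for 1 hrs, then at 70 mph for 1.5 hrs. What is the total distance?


Leg 1 distance:
30 x 1 = 30 miles
Leg 2 distance:
70 x 1.5 = 105 miles
Total distance:
30 + 105 = 135 miles

135 miles


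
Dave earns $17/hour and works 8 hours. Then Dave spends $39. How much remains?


Calculate earnings:
8 x $17 = $136
Subtract spending:
$136 - $39 = $97

$97


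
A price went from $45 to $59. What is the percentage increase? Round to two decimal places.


Find the absolute change:
|59 - 45| = 14
Divide by original and multiply by 100:
14 / 45 x 100 = 31.1111...% ≈ 31.11%

31.11%


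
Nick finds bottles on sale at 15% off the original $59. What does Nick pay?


Calculate the discount amount:
15% of $59 = $8.85
Subtract from original:
$59 - $8.85 = $50.15

$50.15


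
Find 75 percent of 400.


Convert percentage to decimal:
75% = 0.75
Multiply:
400 x 0.75 = 300

300


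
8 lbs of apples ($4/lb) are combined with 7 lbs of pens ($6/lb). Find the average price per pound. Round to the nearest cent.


Cost of apples:
8 x $4 = $32
Cost of pens:
7 x $6 = $42
Total cost: $32 + $42 = $74
Total weight: 15 lbs
Average: $74 / 15 = $4.9333... ≈ $4.93/lb

$4.93/lb


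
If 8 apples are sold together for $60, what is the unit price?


Total cost: $60
Number of items: 8
Unit price: $60 / 8 = $7.50

$7.50


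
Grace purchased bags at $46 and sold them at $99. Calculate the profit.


Selling price = $99
Cost price = $46
Profit = selling price - cost price:
Profit = $99 - $46 = $53

$53


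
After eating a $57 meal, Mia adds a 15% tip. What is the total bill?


Calculate the tip:
15% of $57 = $8.55
Add tip to meal cost:
$57 + $8.55 = $65.55

$65.55


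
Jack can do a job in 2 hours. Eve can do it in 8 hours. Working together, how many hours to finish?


Jack's rate: 1/2 of the job per hour
Eve's rate: 1/8 of the job per hour
Combined rate: 1/2 + 1/8 = 5/8 per hour
Time = 1 / (5/8) = 8/5 = 1.6 hours

1.6 hours


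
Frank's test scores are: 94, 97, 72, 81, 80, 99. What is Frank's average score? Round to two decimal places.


Add the scores:
94 + 97 + 72 + 81 + 80 + 99 = 523
Divide by the number of tests:
523 / 6 = 87.1666... ≈ 87.17

87.17


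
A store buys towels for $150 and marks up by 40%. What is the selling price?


Calculate the markup amount:
40% of $150 = $60
Add to cost:
$150 + $60 = $210

$210


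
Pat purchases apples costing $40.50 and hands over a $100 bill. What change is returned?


Start with the amount paid:
$100
Subtract the price:
$100 - $40.50 = $59.50

$59.50


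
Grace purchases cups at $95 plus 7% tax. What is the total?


Calculate the tax:
7% of $95 = $6.65
Add tax to price:
$95 + $6.65 = $101.65

$101.65


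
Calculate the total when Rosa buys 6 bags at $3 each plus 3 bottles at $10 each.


Cost of bags:
6 x $3 = $18
Cost of bottles:
3 x $10 = $30
Add both:
$18 + $30 = $48

$48


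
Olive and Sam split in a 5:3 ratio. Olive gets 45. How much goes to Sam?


Find the multiplier:
45 / 5 = 9
Apply to Sam's share:
3 x 9 = 27

27


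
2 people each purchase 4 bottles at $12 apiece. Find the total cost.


Cost per person:
4 x $12 = $48
Group total:
2 x $48 = $96

$96


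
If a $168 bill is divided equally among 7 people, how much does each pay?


Total bill: $168
Number of people: 7
Each pays: $168 / 7 = $24

$24


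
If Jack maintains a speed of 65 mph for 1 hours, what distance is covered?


Use the formula: distance = speed x time
Speed = 65 mph, Time = 1 hours
65 x 1 = 65 miles

65 miles


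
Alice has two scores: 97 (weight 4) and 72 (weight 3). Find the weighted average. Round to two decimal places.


Weighted sum:
4 x 97 + 3 x 72 = 604
Total weight:
4 + 3 = 7
Weighted average:
604 / 7 = 86.2857... ≈ 86.29

86.29


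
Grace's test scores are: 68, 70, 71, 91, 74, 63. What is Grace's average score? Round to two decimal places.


Add the scores:
68 + 70 + 71 + 91 + 74 + 63 = 437
Divide by the number of tests:
437 / 6 = 72.8333... ≈ 72.83

72.83


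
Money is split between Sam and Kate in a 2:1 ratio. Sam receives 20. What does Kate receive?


Find the multiplier:
20 / 2 = 10
Apply to Kate's share:
1 x 10 = 10

10


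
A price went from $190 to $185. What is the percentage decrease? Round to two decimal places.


Find the absolute change:
|185 - 190| = 5
Divide by original and multiply by 100:
5 / 190 x 100 = 2.6315...% ≈ 2.63%

2.63%


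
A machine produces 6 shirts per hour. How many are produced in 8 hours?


Production rate: 6 shirts per hour
Time: 8 hours
Total: 6 x 8 = 48 shirts

48 shirts


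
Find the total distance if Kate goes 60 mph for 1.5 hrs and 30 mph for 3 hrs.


Leg 1 distance:
60 x 1.5 = 90 miles
Leg 2 distance:
30 x 3 = 90 miles
Total distance:
90 + 90 = 180 miles

180 miles


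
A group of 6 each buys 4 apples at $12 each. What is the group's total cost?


Cost per person:
4 x $12 = $48
Group total:
6 x $48 = $288

$288


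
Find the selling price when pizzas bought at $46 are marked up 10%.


Calculate the markup amount:
10% of $46 = $4.60
Add to cost:
$46 + $4.60 = $50.60

$50.60


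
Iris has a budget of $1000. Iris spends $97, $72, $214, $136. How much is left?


Add up expenses:
$97 + $72 + $214 + $136 = $519
Subtract from budget:
$1000 - $519 = $481

$481


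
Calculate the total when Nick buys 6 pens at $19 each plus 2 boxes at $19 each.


Cost of pens:
6 x $19 = $114
Cost of boxes:
2 x $19 = $38
Add both:
$114 + $38 = $152

$152


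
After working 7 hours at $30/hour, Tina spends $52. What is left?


Calculate earnings:
7 x $30 = $210
Subtract spending:
$210 - $52 = $158

$158


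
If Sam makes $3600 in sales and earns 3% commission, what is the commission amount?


Convert rate to decimal:
3% = 0.03
Multiply by sales:
$3600 x 0.03 = $108

$108


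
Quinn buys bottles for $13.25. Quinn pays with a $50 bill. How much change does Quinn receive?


Start with the amount paid:
$50
Subtract the price:
$50 - $13.25 = $36.75

$36.75


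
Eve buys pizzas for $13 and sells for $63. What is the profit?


Selling price = $63
Cost price = $13
Profit = selling price - cost price:
Profit = $63 - $13 = $50

$50


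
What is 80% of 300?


Convert percentage to decimal:
80% = 0.8
Multiply:
300 x 0.8 = 240

240


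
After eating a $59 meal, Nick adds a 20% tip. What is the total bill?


Calculate the tip:
20% of $59 = $11.80
Add tip to meal cost:
$59 + $11.80 = $70.80

$70.80


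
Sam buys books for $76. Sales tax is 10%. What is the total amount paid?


Calculate the tax:
10% of $76 = $7.60
Add tax to price:
$76 + $7.60 = $83.60

$83.60


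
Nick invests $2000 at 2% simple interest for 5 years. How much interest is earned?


Use the formula I = P x R x T / 100
P x R x T = 2000 x 2 x 5 = 20000
I = 20000 / 100 = $200

$200


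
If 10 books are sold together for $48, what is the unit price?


Total cost: $48
Number of items: 10
Unit price: $48 / 10 = $4.80

$4.80


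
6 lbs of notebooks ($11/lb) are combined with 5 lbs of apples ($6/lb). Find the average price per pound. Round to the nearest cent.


Cost of notebooks:
6 x $11 = $66
Cost of apples:
5 x $6 = $30
Total cost: $66 + $30 = $96
Total weight: 11 lbs
Average: $96 / 11 = $8.7272... ≈ $8.73/lb

$8.73/lb


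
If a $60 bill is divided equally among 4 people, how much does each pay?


Total bill: $60
Number of people: 4
Each pays: $60 / 4 = $15

$15


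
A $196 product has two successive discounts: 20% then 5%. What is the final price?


First discount:
20% of $196 = $39.20
Price after first discount:
$196 - $39.20 = $156.80
Second discount:
5% of $156.80 = $7.84
Final price:
$156.80 - $7.84 = $148.96

$148.96


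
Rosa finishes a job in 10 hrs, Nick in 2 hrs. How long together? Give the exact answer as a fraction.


Rosa's rate: 1/10 of the job per hour
Nick's rate: 1/2 of the job per hour
Combined rate: 1/10 + 1/2 = 3/5 per hour
Time = 1 / (3/5) = 5/3 hours (≈ 1.67 hours)

5/3 hours


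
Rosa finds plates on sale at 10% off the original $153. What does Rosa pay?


Calculate the discount amount:
10% of $153 = $15.30
Subtract from original:
$153 - $15.30 = $137.70

$137.70


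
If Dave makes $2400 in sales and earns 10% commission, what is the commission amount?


Convert rate to decimal:
10% = 0.1
Multiply by sales:
$2400 x 0.1 = $240

$240


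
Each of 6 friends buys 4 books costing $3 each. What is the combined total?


Cost per person:
4 x $3 = $12
Group total:
6 x $12 = $72

$72


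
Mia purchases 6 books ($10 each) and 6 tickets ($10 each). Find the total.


Cost of books:
6 x $10 = $60
Cost of tickets:
6 x $10 = $60
Add both:
$60 + $60 = $120

$120


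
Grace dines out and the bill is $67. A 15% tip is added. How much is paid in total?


Calculate the tip:
15% of $67 = $10.05
Add tip to meal cost:
$67 + $10.05 = $77.05

$77.05


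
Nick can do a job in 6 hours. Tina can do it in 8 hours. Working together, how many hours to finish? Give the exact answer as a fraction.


Nick's rate: 1/6 of the job per hour
Tina's rate: 1/8 of the job per hour
Combined rate: 1/6 + 1/8 = 7/24 per hour
Time = 1 / (7/24) = 24/7 hours (≈ 3.43 hours)

24/7 hours


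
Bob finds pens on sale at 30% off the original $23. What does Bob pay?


Calculate the discount amount:
30% of $23 = $6.90
Subtract from original:
$23 - $6.90 = $16.10

$16.10


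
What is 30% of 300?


Convert percentage to decimal:
30% = 0.3
Multiply:
300 x 0.3 = 90

90


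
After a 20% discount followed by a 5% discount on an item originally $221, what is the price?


First discount:
20% of $221 = $44.20
Price after first discount:
$221 - $44.20 = $176.80
Second discount:
5% of $176.80 = $8.84
Final price:
$176.80 - $8.84 = $167.96

$167.96


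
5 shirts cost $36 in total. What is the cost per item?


Total cost: $36
Number of items: 5
Unit price: $36 / 5 = $7.20

$7.20


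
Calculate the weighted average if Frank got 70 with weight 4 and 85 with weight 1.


Weighted sum:
4 x 70 + 1 x 85 = 365
Total weight:
4 + 1 = 5
Weighted average:
365 / 5 = 73

73


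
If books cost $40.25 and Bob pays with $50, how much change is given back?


Start with the amount paid:
$50
Subtract the price:
$50 - $40.25 = $9.75

$9.75


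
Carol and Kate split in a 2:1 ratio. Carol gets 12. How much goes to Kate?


Find the multiplier:
12 / 2 = 6
Apply to Kate's share:
1 x 6 = 6

6


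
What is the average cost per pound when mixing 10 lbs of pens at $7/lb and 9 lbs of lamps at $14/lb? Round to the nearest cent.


Cost of pens:
10 x $7 = $70
Cost of lamps:
9 x $14 = $126
Total cost: $70 + $126 = $196
Total weight: 19 lbs
Average: $196 / 19 = $10.3157... ≈ $10.32/lb

$10.32/lb


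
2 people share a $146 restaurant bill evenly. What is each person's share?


Total bill: $146
Number of people: 2
Each pays: $146 / 2 = $73

$73


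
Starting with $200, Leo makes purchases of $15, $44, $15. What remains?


Add up expenses:
$15 + $44 + $15 = $74
Subtract from budget:
$200 - $74 = $126

$126


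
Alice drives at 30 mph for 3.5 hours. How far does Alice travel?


Use the formula: distance = speed x time
Speed = 30 mph, Time = 3.5 hours
30 x 3.5 = 105 miles

105 miles


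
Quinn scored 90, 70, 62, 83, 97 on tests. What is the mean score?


Add the scores:
90 + 70 + 62 + 83 + 97 = 402
Divide by the number of tests:
402 / 5 = 80.4

80.4


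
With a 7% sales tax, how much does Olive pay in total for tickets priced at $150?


Calculate the tax:
7% of $150 = $10.50
Add tax to price:
$150 + $10.50 = $160.50

$160.50


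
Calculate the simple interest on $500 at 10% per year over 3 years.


Use the formula I = P x R x T / 100
P x R x T = 500 x 10 x 3 = 15000
I = 15000 / 100 = $150

$150


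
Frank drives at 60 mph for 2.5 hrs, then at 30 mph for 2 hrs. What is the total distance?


Leg 1 distance:
60 x 2.5 = 150 miles
Leg 2 distance:
30 x 2 = 60 miles
Total distance:
150 + 60 = 210 miles

210 miles


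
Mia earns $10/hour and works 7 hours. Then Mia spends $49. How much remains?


Calculate earnings:
7 x $10 = $70
Subtract spending:
$70 - $49 = $21

$21


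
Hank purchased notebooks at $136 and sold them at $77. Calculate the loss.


Selling price = $77
Cost price = $136
Loss = cost price - selling price:
Loss = $136 - $77 = $59

$59


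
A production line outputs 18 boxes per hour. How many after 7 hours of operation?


Production rate: 18 boxes per hour
Time: 7 hours
Total: 18 x 7 = 126 boxes

126 boxes


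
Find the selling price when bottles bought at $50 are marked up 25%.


Calculate the markup amount:
25% of $50 = $12.50
Add to cost:
$50 + $12.50 = $62.50

$62.50


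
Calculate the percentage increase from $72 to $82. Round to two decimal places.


Find the absolute change:
|82 - 72| = 10
Divide by original and multiply by 100:
10 / 72 x 100 = 13.8888...% ≈ 13.89%

13.89%


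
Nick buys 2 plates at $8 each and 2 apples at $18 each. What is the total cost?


Cost of plates:
2 x $8 = $16
Cost of apples:
2 x $18 = $36
Add both:
$16 + $36 = $52

$52


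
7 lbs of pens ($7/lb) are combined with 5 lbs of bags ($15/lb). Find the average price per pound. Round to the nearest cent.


Cost of pens:
7 x $7 = $49
Cost of bags:
5 x $15 = $75
Total cost: $49 + $75 = $124
Total weight: 12 lbs
Average: $124 / 12 = $10.3333... ≈ $10.33/lb

$10.33/lb


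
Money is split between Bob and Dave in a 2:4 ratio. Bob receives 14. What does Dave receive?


Find the multiplier:
14 / 2 = 7
Apply to Dave's share:
4 x 7 = 28

28


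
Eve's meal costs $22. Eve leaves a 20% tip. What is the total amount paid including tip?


Calculate the tip:
20% of $22 = $4.40
Add tip to meal cost:
$22 + $4.40 = $26.40

$26.40


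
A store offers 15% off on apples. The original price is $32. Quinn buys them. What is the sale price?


Calculate the discount amount:
15% of $32 = $4.80
Subtract from original:
$32 - $4.80 = $27.20

$27.20


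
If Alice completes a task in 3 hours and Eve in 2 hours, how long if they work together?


Alice's rate: 1/3 of the job per hour
Eve's rate: 1/2 of the job per hour
Combined rate: 1/3 + 1/2 = 5/6 per hour
Time = 1 / (5/6) = 6/5 = 1.2 hours

1.2 hours


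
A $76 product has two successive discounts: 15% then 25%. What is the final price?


First discount:
15% of $76 = $11.40
Price after first discount:
$76 - $11.40 = $64.60
Second discount:
25% of $64.60 = $16.15
Final price:
$64.60 - $16.15 = $48.45

$48.45


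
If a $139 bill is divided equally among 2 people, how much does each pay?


Total bill: $139
Number of people: 2
Each pays: $139 / 2 = $69.50

$69.50


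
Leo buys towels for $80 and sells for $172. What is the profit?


Selling price = $172
Cost price = $80
Profit = selling price - cost price:
Profit = $172 - $80 = $92

$92


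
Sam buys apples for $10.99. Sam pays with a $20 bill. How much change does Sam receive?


Start with the amount paid:
$20
Subtract the price:
$20 - $10.99 = $9.01

$9.01


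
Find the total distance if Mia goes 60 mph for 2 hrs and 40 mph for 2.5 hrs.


Leg 1 distance:
60 x 2 = 120 miles
Leg 2 distance:
40 x 2.5 = 100 miles
Total distance:
120 + 100 = 220 miles

220 miles


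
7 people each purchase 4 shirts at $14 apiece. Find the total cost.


Cost per person:
4 x $14 = $56
Group total:
7 x $56 = $392

$392


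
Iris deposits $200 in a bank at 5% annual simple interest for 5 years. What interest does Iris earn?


Use the formula I = P x R x T / 100
P x R x T = 200 x 5 x 5 = 5000
I = 5000 / 100 = $50

$50


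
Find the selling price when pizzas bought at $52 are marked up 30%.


Calculate the markup amount:
30% of $52 = $15.60
Add to cost:
$52 + $15.60 = $67.60

$67.60


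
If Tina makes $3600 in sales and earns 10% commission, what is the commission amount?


Convert rate to decimal:
10% = 0.1
Multiply by sales:
$3600 x 0.1 = $360

$360


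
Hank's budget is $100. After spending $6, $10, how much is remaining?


Add up expenses:
$6 + $10 = $16
Subtract from budget:
$100 - $16 = $84

$84


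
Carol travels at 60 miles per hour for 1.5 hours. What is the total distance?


Use the formula: distance = speed x time
Speed = 60 mph, Time = 1.5 hours
60 x 1.5 = 90 miles

90 miles


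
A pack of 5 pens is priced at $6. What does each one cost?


Total cost: $6
Number of items: 5
Unit price: $6 / 5 = $1.20

$1.20


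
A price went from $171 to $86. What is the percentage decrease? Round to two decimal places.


Find the absolute change:
|86 - 171| = 85
Divide by original and multiply by 100:
85 / 171 x 100 = 49.7076...% ≈ 49.71%

49.71%


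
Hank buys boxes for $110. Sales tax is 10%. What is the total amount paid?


Calculate the tax:
10% of $110 = $11
Add tax to price:
$110 + $11 = $121

$121


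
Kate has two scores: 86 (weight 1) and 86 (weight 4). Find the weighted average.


Weighted sum:
1 x 86 + 4 x 86 = 430
Total weight:
1 + 4 = 5
Weighted average:
430 / 5 = 86

86


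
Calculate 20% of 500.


Convert percentage to decimal:
20% = 0.2
Multiply:
500 x 0.2 = 100

100


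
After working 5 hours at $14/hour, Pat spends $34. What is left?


Calculate earnings:
5 x $14 = $70
Subtract spending:
$70 - $34 = $36

$36


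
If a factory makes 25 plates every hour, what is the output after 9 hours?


Production rate: 25 plates per hour
Time: 9 hours
Total: 25 x 9 = 225 plates

225 plates


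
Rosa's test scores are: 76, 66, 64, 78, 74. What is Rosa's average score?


Add the scores:
76 + 66 + 64 + 78 + 74 = 358
Divide by the number of tests:
358 / 5 = 71.6

71.6


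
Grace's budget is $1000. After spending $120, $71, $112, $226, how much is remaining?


Add up expenses:
$120 + $71 + $112 + $226 = $529
Subtract from budget:
$1000 - $529 = $471

$471


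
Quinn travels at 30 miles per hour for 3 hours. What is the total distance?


Use the formula: distance = speed x time
Speed = 30 mph, Time = 3 hours
30 x 3 = 90 miles

90 miles


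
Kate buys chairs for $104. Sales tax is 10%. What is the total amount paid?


Calculate the tax:
10% of $104 = $10.40
Add tax to price:
$104 + $10.40 = $114.40

$114.40


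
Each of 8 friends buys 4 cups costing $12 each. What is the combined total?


Cost per person:
4 x $12 = $48
Group total:
8 x $48 = $384

$384


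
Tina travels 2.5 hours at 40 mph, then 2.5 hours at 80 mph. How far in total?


Leg 1 distance:
40 x 2.5 = 100 miles
Leg 2 distance:
80 x 2.5 = 200 miles
Total distance:
100 + 200 = 300 miles

300 miles


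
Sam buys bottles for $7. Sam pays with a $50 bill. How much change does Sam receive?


Start with the amount paid:
$50
Subtract the price:
$50 - $7 = $43

$43


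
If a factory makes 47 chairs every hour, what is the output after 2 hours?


Production rate: 47 chairs per hour
Time: 2 hours
Total: 47 x 2 = 94 chairs

94 chairs


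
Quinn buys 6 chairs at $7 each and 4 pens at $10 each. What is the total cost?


Cost of chairs:
6 x $7 = $42
Cost of pens:
4 x $10 = $40
Add both:
$42 + $40 = $82

$82


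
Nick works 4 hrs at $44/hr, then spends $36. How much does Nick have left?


Calculate earnings:
4 x $44 = $176
Subtract spending:
$176 - $36 = $140

$140


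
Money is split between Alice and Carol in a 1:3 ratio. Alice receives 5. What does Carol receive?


Find the multiplier:
5 / 1 = 5
Apply to Carol's share:
3 x 5 = 15

15


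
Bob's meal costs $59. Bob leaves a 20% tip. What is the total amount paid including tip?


Calculate the tip:
20% of $59 = $11.80
Add tip to meal cost:
$59 + $11.80 = $70.80

$70.80


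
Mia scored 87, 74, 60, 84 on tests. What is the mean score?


Add the scores:
87 + 74 + 60 + 84 = 305
Divide by the number of tests:
305 / 4 = 76.25

76.25


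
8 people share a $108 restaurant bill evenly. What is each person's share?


Total bill: $108
Number of people: 8
Each pays: $108 / 8 = $13.50

$13.50


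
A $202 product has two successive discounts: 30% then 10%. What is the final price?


First discount:
30% of $202 = $60.60
Price after first discount:
$202 - $60.60 = $141.40
Second discount:
10% of $141.40 = $14.14
Final price:
$141.40 - $14.14 = $127.26

$127.26


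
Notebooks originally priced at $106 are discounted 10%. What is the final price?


Calculate the discount amount:
10% of $106 = $10.60
Subtract from original:
$106 - $10.60 = $95.40

$95.40


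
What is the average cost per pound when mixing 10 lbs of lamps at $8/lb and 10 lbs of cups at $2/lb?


Cost of lamps:
10 x $8 = $80
Cost of cups:
10 x $2 = $20
Total cost: $80 + $20 = $100
Total weight: 20 lbs
Average: $100 / 20 = $5/lb

$5/lb


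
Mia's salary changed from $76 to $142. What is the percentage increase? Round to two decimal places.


Find the absolute change:
|142 - 76| = 66
Divide by original and multiply by 100:
66 / 76 x 100 = 86.8421...% ≈ 86.84%

86.84%


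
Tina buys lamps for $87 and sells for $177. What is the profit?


Selling price = $177
Cost price = $87
Profit = selling price - cost price:
Profit = $177 - $87 = $90

$90


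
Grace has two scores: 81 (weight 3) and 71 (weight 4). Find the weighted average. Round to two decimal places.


Weighted sum:
3 x 81 + 4 x 71 = 527
Total weight:
3 + 4 = 7
Weighted average:
527 / 7 = 75.2857... ≈ 75.29

75.29


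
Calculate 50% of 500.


Convert percentage to decimal:
50% = 0.5
Multiply:
500 x 0.5 = 250

250


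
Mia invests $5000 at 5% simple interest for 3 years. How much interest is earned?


Use the formula I = P x R x T / 100
P x R x T = 5000 x 5 x 3 = 75000
I = 75000 / 100 = $750

$750


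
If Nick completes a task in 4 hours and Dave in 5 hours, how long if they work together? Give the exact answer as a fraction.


Nick's rate: 1/4 of the job per hour
Dave's rate: 1/5 of the job per hour
Combined rate: 1/4 + 1/5 = 9/20 per hour
Time = 1 / (9/20) = 20/9 hours (≈ 2.22 hours)

20/9 hours


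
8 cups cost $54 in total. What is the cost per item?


Total cost: $54
Number of items: 8
Unit price: $54 / 8 = $6.75

$6.75


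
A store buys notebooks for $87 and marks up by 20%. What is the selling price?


Calculate the markup amount:
20% of $87 = $17.40
Add to cost:
$87 + $17.40 = $104.40

$104.40


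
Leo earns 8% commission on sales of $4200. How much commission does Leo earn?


Convert rate to decimal:
8% = 0.08
Multiply by sales:
$4200 x 0.08 = $336

$336


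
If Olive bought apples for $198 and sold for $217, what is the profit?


Selling price = $217
Cost price = $198
Profit = selling price - cost price:
Profit = $217 - $198 = $19

$19


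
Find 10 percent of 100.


Convert percentage to decimal:
10% = 0.1
Multiply:
100 x 0.1 = 10

10


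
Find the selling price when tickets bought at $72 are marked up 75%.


Calculate the markup amount:
75% of $72 = $54
Add to cost:
$72 + $54 = $126

$126


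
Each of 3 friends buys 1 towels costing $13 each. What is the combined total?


Cost per person:
1 x $13 = $13
Group total:
3 x $13 = $39

$39


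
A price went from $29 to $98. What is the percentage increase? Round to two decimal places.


Find the absolute change:
|98 - 29| = 69
Divide by original and multiply by 100:
69 / 29 x 100 = 237.9310...% ≈ 237.93%

237.93%


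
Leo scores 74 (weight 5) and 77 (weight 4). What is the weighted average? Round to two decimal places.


Weighted sum:
5 x 74 + 4 x 77 = 678
Total weight:
5 + 4 = 9
Weighted average:
678 / 9 = 75.3333... ≈ 75.33

75.33


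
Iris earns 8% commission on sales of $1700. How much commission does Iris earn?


Convert rate to decimal:
8% = 0.08
Multiply by sales:
$1700 x 0.08 = $136

$136


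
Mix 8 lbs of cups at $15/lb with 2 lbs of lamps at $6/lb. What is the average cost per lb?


Cost of cups:
8 x $15 = $120
Cost of lamps:
2 x $6 = $12
Total cost: $120 + $12 = $132
Total weight: 10 lbs
Average: $132 / 10 = $13.20/lb

$13.20/lb


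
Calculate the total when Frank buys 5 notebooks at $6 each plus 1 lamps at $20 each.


Cost of notebooks:
5 x $6 = $30
Cost of lamps:
1 x $20 = $20
Add both:
$30 + $20 = $50

$50


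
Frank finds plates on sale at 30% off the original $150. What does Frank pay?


Calculate the discount amount:
30% of $150 = $45
Subtract from original:
$150 - $45 = $105

$105


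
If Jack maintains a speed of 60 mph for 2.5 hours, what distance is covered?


Use the formula: distance = speed x time
Speed = 60 mph, Time = 2.5 hours
60 x 2.5 = 150 miles

150 miles


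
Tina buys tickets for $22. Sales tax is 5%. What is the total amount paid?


Calculate the tax:
5% of $22 = $1.10
Add tax to price:
$22 + $1.10 = $23.10

$23.10


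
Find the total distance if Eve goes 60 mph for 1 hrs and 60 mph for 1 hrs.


Leg 1 distance:
60 x 1 = 60 miles
Leg 2 distance:
60 x 1 = 60 miles
Total distance:
60 + 60 = 120 miles

120 miles


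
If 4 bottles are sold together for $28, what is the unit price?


Total cost: $28
Number of items: 4
Unit price: $28 / 4 = $7

$7


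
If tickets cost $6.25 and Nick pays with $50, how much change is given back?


Start with the amount paid:
$50
Subtract the price:
$50 - $6.25 = $43.75

$43.75


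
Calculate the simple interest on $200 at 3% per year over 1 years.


Use the formula I = P x R x T / 100
P x R x T = 200 x 3 x 1 = 600
I = 600 / 100 = $6

$6


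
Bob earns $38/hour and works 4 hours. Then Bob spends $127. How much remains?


Calculate earnings:
4 x $38 = $152
Subtract spending:
$152 - $127 = $25

$25


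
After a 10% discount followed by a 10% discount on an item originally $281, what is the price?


First discount:
10% of $281 = $28.10
Price after first discount:
$281 - $28.10 = $252.90
Second discount:
10% of $252.90 = $25.29
Final price:
$252.90 - $25.29 = $227.61

$227.61


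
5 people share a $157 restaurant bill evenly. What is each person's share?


Total bill: $157
Number of people: 5
Each pays: $157 / 5 = $31.40

$31.40


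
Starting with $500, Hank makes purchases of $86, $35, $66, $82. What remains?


Add up expenses:
$86 + $35 + $66 + $82 = $269
Subtract from budget:
$500 - $269 = $231

$231


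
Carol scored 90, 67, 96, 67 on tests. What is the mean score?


Add the scores:
90 + 67 + 96 + 67 = 320
Divide by the number of tests:
320 / 4 = 80

80


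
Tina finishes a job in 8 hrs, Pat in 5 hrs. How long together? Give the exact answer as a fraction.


Tina's rate: 1/8 of the job per hour
Pat's rate: 1/5 of the job per hour
Combined rate: 1/8 + 1/5 = 13/40 per hour
Time = 1 / (13/40) = 40/13 hours (≈ 3.08 hours)

40/13 hours


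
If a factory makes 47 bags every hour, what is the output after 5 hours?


Production rate: 47 bags per hour
Time: 5 hours
Total: 47 x 5 = 235 bags

235 bags


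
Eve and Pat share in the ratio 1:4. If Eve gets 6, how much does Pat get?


Find the multiplier:
6 / 1 = 6
Apply to Pat's share:
4 x 6 = 24

24


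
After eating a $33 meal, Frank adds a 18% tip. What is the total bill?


Calculate the tip:
18% of $33 = $5.94
Add tip to meal cost:
$33 + $5.94 = $38.94

$38.94


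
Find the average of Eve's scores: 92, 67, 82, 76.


Add the scores:
92 + 67 + 82 + 76 = 317
Divide by the number of tests:
317 / 4 = 79.25

79.25


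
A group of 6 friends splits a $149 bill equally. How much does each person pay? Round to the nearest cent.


Total bill: $149
Number of people: 6
Each pays: $149 / 6 = $24.8333... ≈ $24.83

$24.83


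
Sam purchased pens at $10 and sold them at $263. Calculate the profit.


Selling price = $263
Cost price = $10
Profit = selling price - cost price:
Profit = $263 - $10 = $253

$253


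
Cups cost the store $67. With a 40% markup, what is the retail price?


Calculate the markup amount:
40% of $67 = $26.80
Add to cost:
$67 + $26.80 = $93.80

$93.80


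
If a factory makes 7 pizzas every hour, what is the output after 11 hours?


Production rate: 7 pizzas per hour
Time: 11 hours
Total: 7 x 11 = 77 pizzas

77 pizzas


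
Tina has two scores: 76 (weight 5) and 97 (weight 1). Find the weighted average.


Weighted sum:
5 x 76 + 1 x 97 = 477
Total weight:
5 + 1 = 6
Weighted average:
477 / 6 = 79.5

79.5


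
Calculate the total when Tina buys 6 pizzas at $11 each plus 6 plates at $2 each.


Cost of pizzas:
6 x $11 = $66
Cost of plates:
6 x $2 = $12
Add both:
$66 + $12 = $78

$78


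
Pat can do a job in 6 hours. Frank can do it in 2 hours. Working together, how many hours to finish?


Pat's rate: 1/6 of the job per hour
Frank's rate: 1/2 of the job per hour
Combined rate: 1/6 + 1/2 = 2/3 per hour
Time = 1 / (2/3) = 3/2 = 1.5 hours

1.5 hours


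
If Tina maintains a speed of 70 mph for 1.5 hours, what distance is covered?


Use the formula: distance = speed x time
Speed = 70 mph, Time = 1.5 hours
70 x 1.5 = 105 miles

105 miles


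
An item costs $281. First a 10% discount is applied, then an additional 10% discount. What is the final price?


First discount:
10% of $281 = $28.10
Price after first discount:
$281 - $28.10 = $252.90
Second discount:
10% of $252.90 = $25.29
Final price:
$252.90 - $25.29 = $227.61

$227.61


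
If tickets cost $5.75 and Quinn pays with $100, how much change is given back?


Start with the amount paid:
$100
Subtract the price:
$100 - $5.75 = $94.25

$94.25


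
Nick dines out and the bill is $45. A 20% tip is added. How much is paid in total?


Calculate the tip:
20% of $45 = $9
Add tip to meal cost:
$45 + $9 = $54

$54


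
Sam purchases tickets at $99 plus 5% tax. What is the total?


Calculate the tax:
5% of $99 = $4.95
Add tax to price:
$99 + $4.95 = $103.95

$103.95


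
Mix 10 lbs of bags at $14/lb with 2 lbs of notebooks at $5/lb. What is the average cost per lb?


Cost of bags:
10 x $14 = $140
Cost of notebooks:
2 x $5 = $10
Total cost: $140 + $10 = $150
Total weight: 12 lbs
Average: $150 / 12 = $12.50/lb

$12.50/lb


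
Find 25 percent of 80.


Convert percentage to decimal:
25% = 0.25
Multiply:
80 x 0.25 = 20

20


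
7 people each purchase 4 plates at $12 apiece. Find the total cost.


Cost per person:
4 x $12 = $48
Group total:
7 x $48 = $336

$336


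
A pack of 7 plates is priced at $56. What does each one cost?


Total cost: $56
Number of items: 7
Unit price: $56 / 7 = $8

$8


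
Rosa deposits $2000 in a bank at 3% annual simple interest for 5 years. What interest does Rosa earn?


Use the formula I = P x R x T / 100
P x R x T = 2000 x 3 x 5 = 30000
I = 30000 / 100 = $300

$300


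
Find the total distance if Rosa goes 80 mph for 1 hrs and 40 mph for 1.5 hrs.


Leg 1 distance:
80 x 1 = 80 miles
Leg 2 distance:
40 x 1.5 = 60 miles
Total distance:
80 + 60 = 140 miles

140 miles


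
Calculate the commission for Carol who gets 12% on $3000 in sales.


Convert rate to decimal:
12% = 0.12
Multiply by sales:
$3000 x 0.12 = $360

$360


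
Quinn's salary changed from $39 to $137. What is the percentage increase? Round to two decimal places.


Find the absolute change:
|137 - 39| = 98
Divide by original and multiply by 100:
98 / 39 x 100 = 251.2820...% ≈ 251.28%

251.28%


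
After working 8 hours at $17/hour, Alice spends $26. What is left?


Calculate earnings:
8 x $17 = $136
Subtract spending:
$136 - $26 = $110

$110


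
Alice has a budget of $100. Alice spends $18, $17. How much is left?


Add up expenses:
$18 + $17 = $35
Subtract from budget:
$100 - $35 = $65

$65


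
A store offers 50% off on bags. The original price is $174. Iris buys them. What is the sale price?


Calculate the discount amount:
50% of $174 = $87
Subtract from original:
$174 - $87 = $87

$87


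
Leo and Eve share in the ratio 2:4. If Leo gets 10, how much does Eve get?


Find the multiplier:
10 / 2 = 5
Apply to Eve's share:
4 x 5 = 20

20


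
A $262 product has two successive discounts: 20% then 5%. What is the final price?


First discount:
20% of $262 = $52.40
Price after first discount:
$262 - $52.40 = $209.60
Second discount:
5% of $209.60 = $10.48
Final price:
$209.60 - $10.48 = $199.12

$199.12


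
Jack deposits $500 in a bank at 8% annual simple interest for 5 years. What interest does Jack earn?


Use the formula I = P x R x T / 100
P x R x T = 500 x 8 x 5 = 20000
I = 20000 / 100 = $200

$200


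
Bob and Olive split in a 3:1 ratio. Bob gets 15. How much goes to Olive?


Find the multiplier:
15 / 3 = 5
Apply to Olive's share:
1 x 5 = 5

5


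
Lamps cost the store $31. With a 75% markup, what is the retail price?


Calculate the markup amount:
75% of $31 = $23.25
Add to cost:
$31 + $23.25 = $54.25

$54.25


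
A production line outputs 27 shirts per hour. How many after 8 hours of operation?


Production rate: 27 shirts per hour
Time: 8 hours
Total: 27 x 8 = 216 shirts

216 shirts


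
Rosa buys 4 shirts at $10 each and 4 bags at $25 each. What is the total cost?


Cost of shirts:
4 x $10 = $40
Cost of bags:
4 x $25 = $100
Add both:
$40 + $100 = $140

$140


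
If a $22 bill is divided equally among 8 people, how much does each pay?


Total bill: $22
Number of people: 8
Each pays: $22 / 8 = $2.75

$2.75


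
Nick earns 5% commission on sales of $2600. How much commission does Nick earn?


Convert rate to decimal:
5% = 0.05
Multiply by sales:
$2600 x 0.05 = $130

$130


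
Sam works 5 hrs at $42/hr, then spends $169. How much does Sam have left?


Calculate earnings:
5 x $42 = $210
Subtract spending:
$210 - $169 = $41

$41


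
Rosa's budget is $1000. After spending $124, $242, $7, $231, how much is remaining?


Add up expenses:
$124 + $242 + $7 + $231 = $604
Subtract from budget:
$1000 - $604 = $396

$396


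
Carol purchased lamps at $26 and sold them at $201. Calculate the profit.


Selling price = $201
Cost price = $26
Profit = selling price - cost price:
Profit = $201 - $26 = $175

$175


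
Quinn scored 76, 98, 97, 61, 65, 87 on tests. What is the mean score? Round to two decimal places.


Add the scores:
76 + 98 + 97 + 61 + 65 + 87 = 484
Divide by the number of tests:
484 / 6 = 80.6666... ≈ 80.67

80.67


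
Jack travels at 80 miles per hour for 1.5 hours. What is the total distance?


Use the formula: distance = speed x time
Speed = 80 mph, Time = 1.5 hours
80 x 1.5 = 120 miles

120 miles


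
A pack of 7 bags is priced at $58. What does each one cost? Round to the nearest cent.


Total cost: $58
Number of items: 7
Unit price: $58 / 7 = $8.2857... ≈ $8.29

$8.29


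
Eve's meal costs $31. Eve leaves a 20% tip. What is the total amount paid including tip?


Calculate the tip:
20% of $31 = $6.20
Add tip to meal cost:
$31 + $6.20 = $37.20

$37.20


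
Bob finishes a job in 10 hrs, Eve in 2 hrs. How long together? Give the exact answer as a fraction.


Bob's rate: 1/10 of the job per hour
Eve's rate: 1/2 of the job per hour
Combined rate: 1/10 + 1/2 = 3/5 per hour
Time = 1 / (3/5) = 5/3 hours (≈ 1.67 hours)

5/3 hours


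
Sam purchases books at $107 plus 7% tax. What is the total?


Calculate the tax:
7% of $107 = $7.49
Add tax to price:
$107 + $7.49 = $114.49

$114.49


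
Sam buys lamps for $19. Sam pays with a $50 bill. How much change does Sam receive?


Start with the amount paid:
$50
Subtract the price:
$50 - $19 = $31

$31


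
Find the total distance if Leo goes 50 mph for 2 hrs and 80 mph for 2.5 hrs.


Leg 1 distance:
50 x 2 = 100 miles
Leg 2 distance:
80 x 2.5 = 200 miles
Total distance:
100 + 200 = 300 miles

300 miles


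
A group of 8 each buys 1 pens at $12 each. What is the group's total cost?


Cost per person:
1 x $12 = $12
Group total:
8 x $12 = $96

$96


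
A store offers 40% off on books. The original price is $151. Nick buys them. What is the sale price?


Calculate the discount amount:
40% of $151 = $60.40
Subtract from original:
$151 - $60.40 = $90.60

$90.60


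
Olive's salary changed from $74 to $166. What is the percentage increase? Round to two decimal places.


Find the absolute change:
|166 - 74| = 92
Divide by original and multiply by 100:
92 / 74 x 100 = 124.3243...% ≈ 124.32%

124.32%


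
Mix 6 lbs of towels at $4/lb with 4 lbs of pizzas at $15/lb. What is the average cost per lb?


Cost of towels:
6 x $4 = $24
Cost of pizzas:
4 x $15 = $60
Total cost: $24 + $60 = $84
Total weight: 10 lbs
Average: $84 / 10 = $8.40/lb

$8.40/lb


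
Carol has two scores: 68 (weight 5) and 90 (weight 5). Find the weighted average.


Weighted sum:
5 x 68 + 5 x 90 = 790
Total weight:
5 + 5 = 10
Weighted average:
790 / 10 = 79

79


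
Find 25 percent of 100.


Convert percentage to decimal:
25% = 0.25
Multiply:
100 x 0.25 = 25

25


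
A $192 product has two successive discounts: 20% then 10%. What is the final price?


First discount:
20% of $192 = $38.40
Price after first discount:
$192 - $38.40 = $153.60
Second discount:
10% of $153.60 = $15.36
Final price:
$153.60 - $15.36 = $138.24

$138.24


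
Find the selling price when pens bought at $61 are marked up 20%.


Calculate the markup amount:
20% of $61 = $12.20
Add to cost:
$61 + $12.20 = $73.20

$73.20


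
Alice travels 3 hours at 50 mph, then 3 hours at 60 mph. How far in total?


Leg 1 distance:
50 x 3 = 150 miles
Leg 2 distance:
60 x 3 = 180 miles
Total distance:
150 + 180 = 330 miles

330 miles


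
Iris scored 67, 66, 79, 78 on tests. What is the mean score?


Add the scores:
67 + 66 + 79 + 78 = 290
Divide by the number of tests:
290 / 4 = 72.5

72.5


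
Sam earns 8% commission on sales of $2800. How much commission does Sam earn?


Convert rate to decimal:
8% = 0.08
Multiply by sales:
$2800 x 0.08 = $224

$224


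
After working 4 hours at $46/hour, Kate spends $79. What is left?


Calculate earnings:
4 x $46 = $184
Subtract spending:
$184 - $79 = $105

$105


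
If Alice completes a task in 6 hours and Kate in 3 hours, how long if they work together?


Alice's rate: 1/6 of the job per hour
Kate's rate: 1/3 of the job per hour
Combined rate: 1/6 + 1/3 = 1/2 per hour
Time = 1 / (1/2) = 2 hours

2 hours


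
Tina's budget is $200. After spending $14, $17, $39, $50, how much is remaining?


Add up expenses:
$14 + $17 + $39 + $50 = $120
Subtract from budget:
$200 - $120 = $80

$80


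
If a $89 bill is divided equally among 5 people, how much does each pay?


Total bill: $89
Number of people: 5
Each pays: $89 / 5 = $17.80

$17.80


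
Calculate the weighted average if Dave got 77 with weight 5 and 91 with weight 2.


Weighted sum:
5 x 77 + 2 x 91 = 567
Total weight:
5 + 2 = 7
Weighted average:
567 / 7 = 81

81


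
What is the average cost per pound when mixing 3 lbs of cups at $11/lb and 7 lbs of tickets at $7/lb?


Cost of cups:
3 x $11 = $33
Cost of tickets:
7 x $7 = $49
Total cost: $33 + $49 = $82
Total weight: 10 lbs
Average: $82 / 10 = $8.20/lb

$8.20/lb


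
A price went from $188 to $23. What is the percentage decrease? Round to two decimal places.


Find the absolute change:
|23 - 188| = 165
Divide by original and multiply by 100:
165 / 188 x 100 = 87.7659...% ≈ 87.77%

87.77%
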